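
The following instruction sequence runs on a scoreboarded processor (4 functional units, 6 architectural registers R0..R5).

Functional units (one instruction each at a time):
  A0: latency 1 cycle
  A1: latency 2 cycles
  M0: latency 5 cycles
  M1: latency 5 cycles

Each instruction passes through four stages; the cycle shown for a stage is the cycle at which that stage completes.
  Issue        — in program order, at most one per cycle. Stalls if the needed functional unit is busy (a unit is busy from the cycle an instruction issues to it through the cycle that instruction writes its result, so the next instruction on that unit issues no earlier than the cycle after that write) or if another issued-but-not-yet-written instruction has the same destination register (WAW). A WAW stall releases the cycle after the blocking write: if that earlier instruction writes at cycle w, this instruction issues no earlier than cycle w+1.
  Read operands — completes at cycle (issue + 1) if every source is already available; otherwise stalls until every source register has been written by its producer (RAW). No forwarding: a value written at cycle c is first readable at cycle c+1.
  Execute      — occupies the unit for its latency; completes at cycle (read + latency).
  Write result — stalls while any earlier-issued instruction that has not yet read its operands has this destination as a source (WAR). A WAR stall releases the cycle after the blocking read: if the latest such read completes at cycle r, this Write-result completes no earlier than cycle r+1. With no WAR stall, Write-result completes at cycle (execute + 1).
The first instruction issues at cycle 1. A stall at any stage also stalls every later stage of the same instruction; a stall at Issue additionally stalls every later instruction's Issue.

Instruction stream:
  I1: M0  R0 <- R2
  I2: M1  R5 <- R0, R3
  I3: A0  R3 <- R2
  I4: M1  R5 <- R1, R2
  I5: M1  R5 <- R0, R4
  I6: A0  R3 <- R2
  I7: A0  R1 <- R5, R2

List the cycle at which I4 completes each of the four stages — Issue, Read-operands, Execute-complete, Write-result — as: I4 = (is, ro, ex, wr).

I4 = (16, 17, 22, 23)

[I1] 1/2/7/8
[I2] 2/9/14/15  (RAW R0: wait I1 write@8)
[I3] 3/4/5/10  (WAR R3: wait I2 read@9)
[I4] 16/17/22/23  (struct: M1 busy until I2 writes@15)
[I5] 24/25/30/31  (struct: M1 busy until I4 writes@23)
[I6] 25/26/27/28
[I7] 29/32/33/34  (struct: A0 busy until I6 writes@28; RAW R5: wait I5 write@31)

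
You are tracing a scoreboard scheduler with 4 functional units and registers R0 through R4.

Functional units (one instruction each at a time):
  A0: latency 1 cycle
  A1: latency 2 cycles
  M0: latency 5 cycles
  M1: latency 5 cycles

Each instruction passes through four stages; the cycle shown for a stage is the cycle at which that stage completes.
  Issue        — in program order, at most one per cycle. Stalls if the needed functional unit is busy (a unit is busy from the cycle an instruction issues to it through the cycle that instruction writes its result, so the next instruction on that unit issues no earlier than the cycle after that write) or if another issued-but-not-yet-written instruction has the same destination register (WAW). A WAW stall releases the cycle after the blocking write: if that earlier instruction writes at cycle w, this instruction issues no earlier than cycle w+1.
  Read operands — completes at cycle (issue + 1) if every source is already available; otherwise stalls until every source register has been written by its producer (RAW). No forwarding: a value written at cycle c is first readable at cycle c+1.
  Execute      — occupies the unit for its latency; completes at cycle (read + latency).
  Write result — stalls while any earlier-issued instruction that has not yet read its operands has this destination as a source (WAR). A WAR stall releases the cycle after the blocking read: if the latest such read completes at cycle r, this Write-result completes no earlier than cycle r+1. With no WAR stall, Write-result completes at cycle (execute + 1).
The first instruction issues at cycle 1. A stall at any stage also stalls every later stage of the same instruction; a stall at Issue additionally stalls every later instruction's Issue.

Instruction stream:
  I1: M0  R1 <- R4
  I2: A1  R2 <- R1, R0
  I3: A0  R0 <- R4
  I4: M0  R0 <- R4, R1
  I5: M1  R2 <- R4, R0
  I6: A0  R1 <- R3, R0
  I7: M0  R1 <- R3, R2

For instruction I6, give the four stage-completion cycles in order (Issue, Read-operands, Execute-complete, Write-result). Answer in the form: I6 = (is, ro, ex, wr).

I6 = (14, 19, 20, 21)

cycle 1: I1 issues→M0
cycle 2: I1 reads, I2 issues→A1
cycle 3: I3 issues→A0
cycle 4: I3 reads
cycle 5: I3 exec-done
cycle 7: I1 exec-done
cycle 8: I1 writes R1
cycle 9: I2 reads
cycle 10: I3 writes R0
cycle 11: I2 exec-done, I4 issues→M0
cycle 12: I2 writes R2, I4 reads
cycle 13: I5 issues→M1
cycle 14: I6 issues→A0
cycle 17: I4 exec-done
cycle 18: I4 writes R0
cycle 19: I5 reads, I6 reads
cycle 20: I6 exec-done
cycle 21: I6 writes R1
cycle 22: I7 issues→M0
cycle 24: I5 exec-done
cycle 25: I5 writes R2
cycle 26: I7 reads
cycle 31: I7 exec-done
cycle 32: I7 writes R1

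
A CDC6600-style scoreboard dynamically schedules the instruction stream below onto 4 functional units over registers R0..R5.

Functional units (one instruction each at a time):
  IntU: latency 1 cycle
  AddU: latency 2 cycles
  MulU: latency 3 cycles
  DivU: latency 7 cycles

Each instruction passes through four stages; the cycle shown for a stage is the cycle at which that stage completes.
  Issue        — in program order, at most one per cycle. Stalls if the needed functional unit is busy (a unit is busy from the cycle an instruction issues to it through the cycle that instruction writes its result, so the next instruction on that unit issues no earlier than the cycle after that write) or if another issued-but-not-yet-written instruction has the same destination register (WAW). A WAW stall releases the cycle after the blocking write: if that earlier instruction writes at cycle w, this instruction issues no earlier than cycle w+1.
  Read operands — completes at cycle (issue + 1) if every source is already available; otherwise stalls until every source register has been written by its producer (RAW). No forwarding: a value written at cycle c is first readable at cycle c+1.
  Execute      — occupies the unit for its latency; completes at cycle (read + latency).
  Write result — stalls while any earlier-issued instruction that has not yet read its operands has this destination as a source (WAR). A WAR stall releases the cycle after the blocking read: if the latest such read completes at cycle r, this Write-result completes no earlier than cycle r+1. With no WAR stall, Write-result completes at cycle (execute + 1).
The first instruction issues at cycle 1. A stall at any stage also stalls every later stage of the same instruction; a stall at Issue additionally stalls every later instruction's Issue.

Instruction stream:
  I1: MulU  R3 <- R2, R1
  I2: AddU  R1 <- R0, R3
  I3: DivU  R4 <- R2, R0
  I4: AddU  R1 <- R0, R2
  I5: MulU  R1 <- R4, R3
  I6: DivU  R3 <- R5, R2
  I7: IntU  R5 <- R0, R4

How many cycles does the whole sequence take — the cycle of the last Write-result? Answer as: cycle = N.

cycle = 26

[1] I1→MulU
[2] I1 RO; I2→AddU
[3] I3→DivU
[4] I3 RO
[5] I1 EX
[6] I1 WR R3
[7] I2 RO
[9] I2 EX
[10] I2 WR R1
[11] I3 EX; I4→AddU
[12] I3 WR R4; I4 RO
[14] I4 EX
[15] I4 WR R1
[16] I5→MulU
[17] I5 RO; I6→DivU
[18] I6 RO; I7→IntU
[19] I7 RO
[20] I5 EX; I7 EX
[21] I5 WR R1; I7 WR R5
[25] I6 EX
[26] I6 WR R3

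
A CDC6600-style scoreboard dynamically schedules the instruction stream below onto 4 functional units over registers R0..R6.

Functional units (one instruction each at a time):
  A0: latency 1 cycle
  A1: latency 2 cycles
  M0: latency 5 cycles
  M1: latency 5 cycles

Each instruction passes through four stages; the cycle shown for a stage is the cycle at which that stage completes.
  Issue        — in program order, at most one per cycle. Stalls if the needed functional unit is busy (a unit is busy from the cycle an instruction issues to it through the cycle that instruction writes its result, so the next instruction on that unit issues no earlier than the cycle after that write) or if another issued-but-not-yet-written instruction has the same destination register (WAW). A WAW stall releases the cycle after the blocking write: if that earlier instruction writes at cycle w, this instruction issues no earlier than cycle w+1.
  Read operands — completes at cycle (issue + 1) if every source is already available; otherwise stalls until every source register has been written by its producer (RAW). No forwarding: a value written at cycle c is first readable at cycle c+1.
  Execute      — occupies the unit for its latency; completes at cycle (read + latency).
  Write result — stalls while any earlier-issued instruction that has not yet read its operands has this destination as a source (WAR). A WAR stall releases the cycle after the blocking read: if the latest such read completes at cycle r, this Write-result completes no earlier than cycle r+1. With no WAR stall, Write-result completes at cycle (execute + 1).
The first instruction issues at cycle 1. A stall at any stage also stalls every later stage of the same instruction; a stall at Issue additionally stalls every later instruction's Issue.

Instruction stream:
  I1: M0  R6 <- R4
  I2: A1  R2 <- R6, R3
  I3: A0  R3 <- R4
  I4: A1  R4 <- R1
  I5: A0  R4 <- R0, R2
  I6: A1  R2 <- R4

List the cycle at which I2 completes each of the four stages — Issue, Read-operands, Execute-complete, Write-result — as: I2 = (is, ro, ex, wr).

  I1 | 1 | 2 | 7 | 8
  I2 | 2 | 9 | 11 | 12   RAW R6: wait I1 write@8
  I3 | 3 | 4 | 5 | 10   WAR R3: wait I2 read@9
  I4 | 13 | 14 | 16 | 17   struct: A1 busy until I2 writes@12
  I5 | 18 | 19 | 20 | 21   WAW R4: wait I4 write@17
  I6 | 19 | 22 | 24 | 25   RAW R4: wait I5 write@21

I2 = (2, 9, 11, 12)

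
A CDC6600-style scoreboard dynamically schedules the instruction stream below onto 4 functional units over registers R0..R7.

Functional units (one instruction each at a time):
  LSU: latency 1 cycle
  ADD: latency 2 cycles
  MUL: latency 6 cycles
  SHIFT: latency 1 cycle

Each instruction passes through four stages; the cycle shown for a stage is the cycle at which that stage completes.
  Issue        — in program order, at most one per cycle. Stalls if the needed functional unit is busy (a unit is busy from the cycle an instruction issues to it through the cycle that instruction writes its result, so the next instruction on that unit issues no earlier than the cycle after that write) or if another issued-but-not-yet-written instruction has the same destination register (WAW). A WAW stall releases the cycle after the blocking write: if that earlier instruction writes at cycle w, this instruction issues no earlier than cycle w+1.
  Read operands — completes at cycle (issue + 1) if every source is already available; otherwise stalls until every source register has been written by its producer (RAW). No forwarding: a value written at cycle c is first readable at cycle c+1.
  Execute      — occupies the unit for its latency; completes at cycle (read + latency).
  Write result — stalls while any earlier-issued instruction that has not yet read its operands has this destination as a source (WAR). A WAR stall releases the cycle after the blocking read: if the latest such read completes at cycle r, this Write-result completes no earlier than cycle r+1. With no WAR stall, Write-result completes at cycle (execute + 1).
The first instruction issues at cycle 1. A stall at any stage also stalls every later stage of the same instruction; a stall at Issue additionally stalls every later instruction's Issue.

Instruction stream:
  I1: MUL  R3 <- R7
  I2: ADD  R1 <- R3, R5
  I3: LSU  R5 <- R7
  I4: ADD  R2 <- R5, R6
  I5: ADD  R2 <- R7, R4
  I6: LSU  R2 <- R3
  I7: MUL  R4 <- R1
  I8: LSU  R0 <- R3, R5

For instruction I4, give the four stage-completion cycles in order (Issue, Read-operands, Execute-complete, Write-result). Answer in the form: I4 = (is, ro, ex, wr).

I4 = (14, 15, 17, 18)

[1] I1 issues→MUL
[2] I1 reads | I2 issues→ADD
[3] I3 issues→LSU
[4] I3 reads
[5] I3 exec-done
[8] I1 exec-done
[9] I1 writes R3
[10] I2 reads
[11] I3 writes R5
[12] I2 exec-done
[13] I2 writes R1
[14] I4 issues→ADD
[15] I4 reads
[17] I4 exec-done
[18] I4 writes R2
[19] I5 issues→ADD
[20] I5 reads
[22] I5 exec-done
[23] I5 writes R2
[24] I6 issues→LSU
[25] I6 reads | I7 issues→MUL
[26] I6 exec-done | I7 reads
[27] I6 writes R2
[28] I8 issues→LSU
[29] I8 reads
[30] I8 exec-done
[31] I8 writes R0
[32] I7 exec-done
[33] I7 writes R4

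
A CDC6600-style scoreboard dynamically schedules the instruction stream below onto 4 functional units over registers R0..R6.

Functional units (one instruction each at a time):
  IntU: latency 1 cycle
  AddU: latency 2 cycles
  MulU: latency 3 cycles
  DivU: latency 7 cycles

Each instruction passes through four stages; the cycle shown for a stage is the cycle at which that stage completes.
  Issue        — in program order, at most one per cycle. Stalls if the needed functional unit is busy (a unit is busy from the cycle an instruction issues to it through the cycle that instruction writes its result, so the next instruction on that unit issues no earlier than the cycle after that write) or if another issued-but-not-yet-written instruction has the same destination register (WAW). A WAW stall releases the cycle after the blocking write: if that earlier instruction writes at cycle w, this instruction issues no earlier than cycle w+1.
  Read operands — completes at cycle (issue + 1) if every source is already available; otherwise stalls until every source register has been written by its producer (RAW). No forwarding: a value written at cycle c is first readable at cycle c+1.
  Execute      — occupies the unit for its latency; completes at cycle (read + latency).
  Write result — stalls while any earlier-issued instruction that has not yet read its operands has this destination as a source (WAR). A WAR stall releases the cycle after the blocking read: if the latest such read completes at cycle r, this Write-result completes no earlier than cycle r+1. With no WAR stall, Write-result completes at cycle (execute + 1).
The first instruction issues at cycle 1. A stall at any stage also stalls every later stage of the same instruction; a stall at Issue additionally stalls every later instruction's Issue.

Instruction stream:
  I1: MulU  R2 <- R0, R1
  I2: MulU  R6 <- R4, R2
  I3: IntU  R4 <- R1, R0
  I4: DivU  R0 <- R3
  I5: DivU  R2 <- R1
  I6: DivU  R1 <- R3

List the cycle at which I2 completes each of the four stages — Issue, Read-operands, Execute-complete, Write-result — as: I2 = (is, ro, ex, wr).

1) issue 1, read 2, done 5, write 6
2) issue 7, read 8, done 11, write 12  <struct: MulU busy until I1 writes@6>
3) issue 8, read 9, done 10, write 11
4) issue 9, read 10, done 17, write 18
5) issue 19, read 20, done 27, write 28  <struct: DivU busy until I4 writes@18>
6) issue 29, read 30, done 37, write 38  <struct: DivU busy until I5 writes@28>

I2 = (7, 8, 11, 12)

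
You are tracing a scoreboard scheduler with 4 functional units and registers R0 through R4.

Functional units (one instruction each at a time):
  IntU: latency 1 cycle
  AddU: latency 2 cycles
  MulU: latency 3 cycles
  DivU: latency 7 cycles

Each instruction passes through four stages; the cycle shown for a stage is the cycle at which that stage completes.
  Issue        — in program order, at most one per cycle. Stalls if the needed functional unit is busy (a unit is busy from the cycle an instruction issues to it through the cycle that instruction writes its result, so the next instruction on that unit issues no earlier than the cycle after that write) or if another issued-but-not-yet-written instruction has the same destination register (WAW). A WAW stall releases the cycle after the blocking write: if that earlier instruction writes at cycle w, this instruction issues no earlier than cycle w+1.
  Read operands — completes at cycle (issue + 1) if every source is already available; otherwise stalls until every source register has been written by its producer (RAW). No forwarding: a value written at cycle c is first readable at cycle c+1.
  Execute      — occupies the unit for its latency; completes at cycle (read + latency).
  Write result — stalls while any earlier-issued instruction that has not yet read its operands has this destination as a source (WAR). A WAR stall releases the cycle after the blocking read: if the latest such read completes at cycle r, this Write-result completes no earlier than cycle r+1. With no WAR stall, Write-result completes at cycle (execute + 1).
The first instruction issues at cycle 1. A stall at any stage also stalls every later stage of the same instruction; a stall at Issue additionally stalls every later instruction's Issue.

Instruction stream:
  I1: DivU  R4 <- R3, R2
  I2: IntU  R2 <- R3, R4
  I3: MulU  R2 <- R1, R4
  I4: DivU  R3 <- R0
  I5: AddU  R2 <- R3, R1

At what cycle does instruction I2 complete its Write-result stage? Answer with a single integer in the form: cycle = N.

t=1  I1 issues→DivU
t=2  I1 reads, I2 issues→IntU
t=9  I1 exec-done
t=10  I1 writes R4
t=11  I2 reads
t=12  I2 exec-done
t=13  I2 writes R2
t=14  I3 issues→MulU
t=15  I3 reads, I4 issues→DivU
t=16  I4 reads
t=18  I3 exec-done
t=19  I3 writes R2
t=20  I5 issues→AddU
t=23  I4 exec-done
t=24  I4 writes R3
t=25  I5 reads
t=27  I5 exec-done
t=28  I5 writes R2

cycle = 13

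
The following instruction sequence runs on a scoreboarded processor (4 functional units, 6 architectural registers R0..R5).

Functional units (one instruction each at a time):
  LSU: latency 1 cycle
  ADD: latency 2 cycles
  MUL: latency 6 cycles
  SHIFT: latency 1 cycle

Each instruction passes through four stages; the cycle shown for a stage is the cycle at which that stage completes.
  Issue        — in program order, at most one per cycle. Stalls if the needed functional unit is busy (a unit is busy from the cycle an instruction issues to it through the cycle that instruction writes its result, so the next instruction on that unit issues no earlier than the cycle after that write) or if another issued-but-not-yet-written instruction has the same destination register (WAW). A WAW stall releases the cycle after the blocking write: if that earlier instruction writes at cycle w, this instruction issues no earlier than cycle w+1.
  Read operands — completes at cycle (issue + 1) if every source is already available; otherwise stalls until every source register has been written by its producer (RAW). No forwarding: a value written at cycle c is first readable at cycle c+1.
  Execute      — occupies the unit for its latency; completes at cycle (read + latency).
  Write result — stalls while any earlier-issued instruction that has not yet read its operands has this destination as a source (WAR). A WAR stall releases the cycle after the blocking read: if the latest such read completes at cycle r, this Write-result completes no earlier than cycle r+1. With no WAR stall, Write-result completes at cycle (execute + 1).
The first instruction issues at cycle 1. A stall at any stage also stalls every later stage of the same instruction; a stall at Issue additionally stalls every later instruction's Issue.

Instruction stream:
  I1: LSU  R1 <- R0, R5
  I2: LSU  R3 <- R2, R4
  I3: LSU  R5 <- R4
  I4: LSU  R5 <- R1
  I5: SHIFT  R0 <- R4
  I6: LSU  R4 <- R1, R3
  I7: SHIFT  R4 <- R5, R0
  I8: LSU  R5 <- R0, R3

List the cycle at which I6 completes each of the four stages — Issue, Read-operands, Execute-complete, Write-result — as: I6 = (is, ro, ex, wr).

1) issue 1, read 2, done 3, write 4
2) issue 5, read 6, done 7, write 8  <struct: LSU busy until I1 writes@4>
3) issue 9, read 10, done 11, write 12  <struct: LSU busy until I2 writes@8>
4) issue 13, read 14, done 15, write 16  <struct: LSU busy until I3 writes@12>
5) issue 14, read 15, done 16, write 17
6) issue 17, read 18, done 19, write 20  <struct: LSU busy until I4 writes@16>
7) issue 21, read 22, done 23, write 24  <WAW R4: wait I6 write@20>
8) issue 22, read 23, done 24, write 25

I6 = (17, 18, 19, 20)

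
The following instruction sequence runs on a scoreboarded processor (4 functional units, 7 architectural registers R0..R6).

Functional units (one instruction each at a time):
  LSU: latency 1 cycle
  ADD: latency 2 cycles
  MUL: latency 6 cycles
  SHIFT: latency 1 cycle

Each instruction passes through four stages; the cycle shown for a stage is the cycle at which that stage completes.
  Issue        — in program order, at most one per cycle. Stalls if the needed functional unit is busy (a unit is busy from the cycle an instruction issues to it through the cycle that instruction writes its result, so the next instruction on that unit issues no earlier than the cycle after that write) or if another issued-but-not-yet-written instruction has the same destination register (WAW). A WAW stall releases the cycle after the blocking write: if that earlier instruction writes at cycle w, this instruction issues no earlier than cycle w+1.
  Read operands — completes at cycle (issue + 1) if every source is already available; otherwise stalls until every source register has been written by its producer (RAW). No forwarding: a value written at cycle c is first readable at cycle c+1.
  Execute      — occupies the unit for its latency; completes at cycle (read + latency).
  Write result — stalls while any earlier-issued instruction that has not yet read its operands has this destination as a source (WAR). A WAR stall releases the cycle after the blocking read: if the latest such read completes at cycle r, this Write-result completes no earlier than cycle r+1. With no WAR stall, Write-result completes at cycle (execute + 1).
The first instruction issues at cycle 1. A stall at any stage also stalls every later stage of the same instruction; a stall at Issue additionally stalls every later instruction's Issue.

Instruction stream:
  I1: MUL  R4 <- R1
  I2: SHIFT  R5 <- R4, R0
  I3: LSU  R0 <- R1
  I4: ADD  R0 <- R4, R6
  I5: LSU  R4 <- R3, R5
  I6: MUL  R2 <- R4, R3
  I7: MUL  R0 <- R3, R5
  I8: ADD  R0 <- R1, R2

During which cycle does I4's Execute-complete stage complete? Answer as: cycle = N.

c1: I1 issues→MUL
c2: I1 reads | I2 issues→SHIFT
c3: I3 issues→LSU
c4: I3 reads
c5: I3 exec-done
c8: I1 exec-done
c9: I1 writes R4
c10: I2 reads
c11: I2 exec-done | I3 writes R0
c12: I2 writes R5 | I4 issues→ADD
c13: I4 reads | I5 issues→LSU
c14: I5 reads | I6 issues→MUL
c15: I4 exec-done | I5 exec-done
c16: I4 writes R0 | I5 writes R4
c17: I6 reads
c23: I6 exec-done
c24: I6 writes R2
c25: I7 issues→MUL
c26: I7 reads
c32: I7 exec-done
c33: I7 writes R0
c34: I8 issues→ADD
c35: I8 reads
c37: I8 exec-done
c38: I8 writes R0

cycle = 15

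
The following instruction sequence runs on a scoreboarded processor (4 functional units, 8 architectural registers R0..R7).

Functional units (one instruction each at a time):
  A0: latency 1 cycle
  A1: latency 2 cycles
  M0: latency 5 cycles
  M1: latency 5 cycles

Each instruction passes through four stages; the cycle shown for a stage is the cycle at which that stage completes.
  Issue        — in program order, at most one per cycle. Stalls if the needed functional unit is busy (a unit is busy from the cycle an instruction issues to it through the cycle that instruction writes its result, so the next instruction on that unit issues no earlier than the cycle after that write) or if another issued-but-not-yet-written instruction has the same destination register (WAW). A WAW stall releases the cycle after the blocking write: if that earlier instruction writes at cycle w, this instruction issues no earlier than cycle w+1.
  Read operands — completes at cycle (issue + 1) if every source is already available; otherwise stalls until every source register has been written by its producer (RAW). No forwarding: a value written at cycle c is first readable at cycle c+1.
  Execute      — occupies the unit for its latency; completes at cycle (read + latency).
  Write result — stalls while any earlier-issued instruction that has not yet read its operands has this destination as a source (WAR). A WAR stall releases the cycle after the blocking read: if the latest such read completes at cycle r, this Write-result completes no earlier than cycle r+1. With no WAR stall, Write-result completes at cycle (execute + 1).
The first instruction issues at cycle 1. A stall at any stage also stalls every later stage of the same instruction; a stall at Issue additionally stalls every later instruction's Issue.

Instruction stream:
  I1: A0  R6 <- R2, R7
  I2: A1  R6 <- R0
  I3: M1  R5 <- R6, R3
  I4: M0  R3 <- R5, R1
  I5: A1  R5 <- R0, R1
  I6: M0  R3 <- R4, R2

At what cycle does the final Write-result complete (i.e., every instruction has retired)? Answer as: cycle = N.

I1 -> (1, 2, 3, 4)
I2 -> (5, 6, 8, 9)  // WAW R6: wait I1 write@4
I3 -> (6, 10, 15, 16)  // RAW R6: wait I2 write@9
I4 -> (7, 17, 22, 23)  // RAW R5: wait I3 write@16
I5 -> (17, 18, 20, 21)  // WAW R5: wait I3 write@16
I6 -> (24, 25, 30, 31)  // struct: M0 busy until I4 writes@23

cycle = 31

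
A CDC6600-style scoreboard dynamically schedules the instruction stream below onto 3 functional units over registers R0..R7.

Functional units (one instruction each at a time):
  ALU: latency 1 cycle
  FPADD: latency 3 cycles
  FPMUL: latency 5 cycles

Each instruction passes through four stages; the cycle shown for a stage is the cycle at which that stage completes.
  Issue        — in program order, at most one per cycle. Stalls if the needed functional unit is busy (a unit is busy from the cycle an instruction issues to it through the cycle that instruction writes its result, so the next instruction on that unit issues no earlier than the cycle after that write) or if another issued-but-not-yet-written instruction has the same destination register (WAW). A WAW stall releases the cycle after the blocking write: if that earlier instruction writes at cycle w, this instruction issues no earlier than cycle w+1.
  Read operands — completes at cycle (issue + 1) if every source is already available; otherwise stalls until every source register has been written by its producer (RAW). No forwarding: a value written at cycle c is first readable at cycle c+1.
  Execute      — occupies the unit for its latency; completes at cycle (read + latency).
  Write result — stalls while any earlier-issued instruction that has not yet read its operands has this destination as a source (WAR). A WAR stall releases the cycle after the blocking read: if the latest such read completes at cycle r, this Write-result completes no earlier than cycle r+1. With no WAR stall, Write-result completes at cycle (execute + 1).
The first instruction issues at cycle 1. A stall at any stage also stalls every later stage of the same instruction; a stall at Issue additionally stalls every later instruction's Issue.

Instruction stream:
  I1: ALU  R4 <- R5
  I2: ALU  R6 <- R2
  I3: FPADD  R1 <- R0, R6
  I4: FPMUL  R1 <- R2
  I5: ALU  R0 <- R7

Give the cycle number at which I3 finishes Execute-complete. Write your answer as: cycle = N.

1) issue 1, read 2, done 3, write 4
2) issue 5, read 6, done 7, write 8  <struct: ALU busy until I1 writes@4>
3) issue 6, read 9, done 12, write 13  <RAW R6: wait I2 write@8>
4) issue 14, read 15, done 20, write 21  <WAW R1: wait I3 write@13>
5) issue 15, read 16, done 17, write 18

cycle = 12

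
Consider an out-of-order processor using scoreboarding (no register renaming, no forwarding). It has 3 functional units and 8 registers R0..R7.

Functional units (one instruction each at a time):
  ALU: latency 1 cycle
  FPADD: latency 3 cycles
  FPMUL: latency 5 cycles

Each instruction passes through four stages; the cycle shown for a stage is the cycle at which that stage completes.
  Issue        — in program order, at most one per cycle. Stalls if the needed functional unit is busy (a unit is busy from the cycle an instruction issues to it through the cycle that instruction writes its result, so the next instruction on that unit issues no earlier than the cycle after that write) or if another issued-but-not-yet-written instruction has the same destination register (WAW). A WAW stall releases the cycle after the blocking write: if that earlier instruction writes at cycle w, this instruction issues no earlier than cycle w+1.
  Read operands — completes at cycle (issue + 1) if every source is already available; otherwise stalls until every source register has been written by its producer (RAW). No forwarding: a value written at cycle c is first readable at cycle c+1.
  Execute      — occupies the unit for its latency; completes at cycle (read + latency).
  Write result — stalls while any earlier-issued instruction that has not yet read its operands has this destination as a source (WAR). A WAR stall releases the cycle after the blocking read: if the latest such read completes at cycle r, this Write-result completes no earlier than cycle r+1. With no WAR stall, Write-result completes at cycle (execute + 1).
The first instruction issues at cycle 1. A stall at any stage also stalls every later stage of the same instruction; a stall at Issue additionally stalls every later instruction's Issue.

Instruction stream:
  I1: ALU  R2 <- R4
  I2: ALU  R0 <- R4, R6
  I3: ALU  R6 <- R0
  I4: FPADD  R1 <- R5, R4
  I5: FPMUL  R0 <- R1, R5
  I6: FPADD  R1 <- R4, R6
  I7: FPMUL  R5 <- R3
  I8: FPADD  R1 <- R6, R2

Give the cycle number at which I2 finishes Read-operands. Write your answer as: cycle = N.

cycle = 6

  I1 | 1 | 2 | 3 | 4
  I2 | 5 | 6 | 7 | 8   struct: ALU busy until I1 writes@4
  I3 | 9 | 10 | 11 | 12   struct: ALU busy until I2 writes@8
  I4 | 10 | 11 | 14 | 15
  I5 | 11 | 16 | 21 | 22   RAW R1: wait I4 write@15
  I6 | 16 | 17 | 20 | 21   struct: FPADD busy until I4 writes@15
  I7 | 23 | 24 | 29 | 30   struct: FPMUL busy until I5 writes@22
  I8 | 24 | 25 | 28 | 29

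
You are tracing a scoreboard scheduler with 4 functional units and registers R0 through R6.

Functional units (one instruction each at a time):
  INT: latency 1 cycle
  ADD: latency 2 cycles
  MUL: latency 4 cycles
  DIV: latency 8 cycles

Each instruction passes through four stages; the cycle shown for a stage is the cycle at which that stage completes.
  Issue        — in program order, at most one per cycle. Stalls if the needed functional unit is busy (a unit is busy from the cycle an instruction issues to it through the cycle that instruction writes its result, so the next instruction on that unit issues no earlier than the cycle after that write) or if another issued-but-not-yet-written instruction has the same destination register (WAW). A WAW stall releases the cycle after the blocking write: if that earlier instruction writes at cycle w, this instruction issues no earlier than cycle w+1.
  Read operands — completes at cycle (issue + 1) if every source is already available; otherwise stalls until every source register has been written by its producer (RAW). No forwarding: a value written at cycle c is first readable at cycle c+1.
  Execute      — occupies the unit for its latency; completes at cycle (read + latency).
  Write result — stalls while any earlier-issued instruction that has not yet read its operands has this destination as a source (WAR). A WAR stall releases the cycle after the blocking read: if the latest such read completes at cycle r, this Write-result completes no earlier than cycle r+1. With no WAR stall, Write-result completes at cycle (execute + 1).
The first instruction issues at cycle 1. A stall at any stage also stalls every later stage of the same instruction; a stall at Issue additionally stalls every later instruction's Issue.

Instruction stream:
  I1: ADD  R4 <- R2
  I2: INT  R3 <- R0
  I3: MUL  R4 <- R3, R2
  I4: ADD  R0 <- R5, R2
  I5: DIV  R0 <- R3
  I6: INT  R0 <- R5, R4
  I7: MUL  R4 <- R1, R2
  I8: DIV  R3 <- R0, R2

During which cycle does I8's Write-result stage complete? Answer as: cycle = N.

  I1 | 1 | 2 | 4 | 5
  I2 | 2 | 3 | 4 | 5
  I3 | 6 | 7 | 11 | 12   WAW R4: wait I1 write@5
  I4 | 7 | 8 | 10 | 11
  I5 | 12 | 13 | 21 | 22   WAW R0: wait I4 write@11
  I6 | 23 | 24 | 25 | 26   WAW R0: wait I5 write@22
  I7 | 24 | 25 | 29 | 30
  I8 | 25 | 27 | 35 | 36   RAW R0: wait I6 write@26

cycle = 36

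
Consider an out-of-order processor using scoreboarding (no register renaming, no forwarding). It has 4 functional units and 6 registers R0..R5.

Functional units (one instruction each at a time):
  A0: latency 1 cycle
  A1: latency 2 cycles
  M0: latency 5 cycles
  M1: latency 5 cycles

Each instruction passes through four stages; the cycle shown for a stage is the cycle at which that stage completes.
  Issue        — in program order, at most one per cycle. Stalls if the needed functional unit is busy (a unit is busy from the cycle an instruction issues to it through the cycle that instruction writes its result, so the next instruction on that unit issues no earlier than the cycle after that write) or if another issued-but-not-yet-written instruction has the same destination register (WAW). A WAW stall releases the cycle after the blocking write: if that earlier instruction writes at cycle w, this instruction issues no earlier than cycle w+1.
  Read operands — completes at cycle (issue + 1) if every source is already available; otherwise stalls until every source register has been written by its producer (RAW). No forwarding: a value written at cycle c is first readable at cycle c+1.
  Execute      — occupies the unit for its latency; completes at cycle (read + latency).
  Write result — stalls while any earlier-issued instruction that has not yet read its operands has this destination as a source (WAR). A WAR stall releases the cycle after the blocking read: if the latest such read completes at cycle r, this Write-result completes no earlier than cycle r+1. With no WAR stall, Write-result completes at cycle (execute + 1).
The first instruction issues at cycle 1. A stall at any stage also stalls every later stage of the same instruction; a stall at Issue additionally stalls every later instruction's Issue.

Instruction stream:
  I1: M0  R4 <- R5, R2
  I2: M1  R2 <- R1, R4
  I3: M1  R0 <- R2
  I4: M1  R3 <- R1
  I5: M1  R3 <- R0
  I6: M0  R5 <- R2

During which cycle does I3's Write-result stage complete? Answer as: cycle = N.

cycle = 23

cycle 1: I1 dispatched to M0
cycle 2: I1 operands ready; I2 dispatched to M1
cycle 7: I1 complete
cycle 8: R4←I1
cycle 9: I2 operands ready
cycle 14: I2 complete
cycle 15: R2←I2
cycle 16: I3 dispatched to M1
cycle 17: I3 operands ready
cycle 22: I3 complete
cycle 23: R0←I3
cycle 24: I4 dispatched to M1
cycle 25: I4 operands ready
cycle 30: I4 complete
cycle 31: R3←I4
cycle 32: I5 dispatched to M1
cycle 33: I5 operands ready; I6 dispatched to M0
cycle 34: I6 operands ready
cycle 38: I5 complete
cycle 39: R3←I5; I6 complete
cycle 40: R5←I6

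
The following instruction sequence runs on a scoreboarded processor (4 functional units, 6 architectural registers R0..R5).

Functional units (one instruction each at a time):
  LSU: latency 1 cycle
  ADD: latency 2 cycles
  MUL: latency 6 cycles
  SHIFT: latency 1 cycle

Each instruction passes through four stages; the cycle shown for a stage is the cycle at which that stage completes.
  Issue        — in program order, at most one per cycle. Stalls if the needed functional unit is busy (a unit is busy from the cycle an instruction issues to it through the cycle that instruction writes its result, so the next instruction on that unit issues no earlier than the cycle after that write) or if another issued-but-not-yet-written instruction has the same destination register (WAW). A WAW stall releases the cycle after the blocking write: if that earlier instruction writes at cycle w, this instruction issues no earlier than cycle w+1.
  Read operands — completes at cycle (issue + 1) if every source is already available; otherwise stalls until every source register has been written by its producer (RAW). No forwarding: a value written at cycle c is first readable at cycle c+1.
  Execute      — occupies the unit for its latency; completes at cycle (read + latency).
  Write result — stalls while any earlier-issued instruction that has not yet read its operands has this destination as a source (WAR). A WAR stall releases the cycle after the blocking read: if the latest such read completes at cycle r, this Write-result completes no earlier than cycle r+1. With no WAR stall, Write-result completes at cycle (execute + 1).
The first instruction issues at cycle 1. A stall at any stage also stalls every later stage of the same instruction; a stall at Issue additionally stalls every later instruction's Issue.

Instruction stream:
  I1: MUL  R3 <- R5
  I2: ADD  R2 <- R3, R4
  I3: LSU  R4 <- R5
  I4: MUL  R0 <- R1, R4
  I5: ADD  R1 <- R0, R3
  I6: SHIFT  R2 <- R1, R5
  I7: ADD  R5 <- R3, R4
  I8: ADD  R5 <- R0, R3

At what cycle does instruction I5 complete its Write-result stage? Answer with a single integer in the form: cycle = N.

cycle = 23

[I1] 1/2/8/9
[I2] 2/10/12/13  (RAW R3: wait I1 write@9)
[I3] 3/4/5/11  (WAR R4: wait I2 read@10)
[I4] 10/12/18/19  (struct: MUL busy until I1 writes@9; RAW R4: wait I3 write@11)
[I5] 14/20/22/23  (struct: ADD busy until I2 writes@13; RAW R0: wait I4 write@19)
[I6] 15/24/25/26  (RAW R1: wait I5 write@23)
[I7] 24/25/27/28  (struct: ADD busy until I5 writes@23)
[I8] 29/30/32/33  (struct: ADD busy until I7 writes@28)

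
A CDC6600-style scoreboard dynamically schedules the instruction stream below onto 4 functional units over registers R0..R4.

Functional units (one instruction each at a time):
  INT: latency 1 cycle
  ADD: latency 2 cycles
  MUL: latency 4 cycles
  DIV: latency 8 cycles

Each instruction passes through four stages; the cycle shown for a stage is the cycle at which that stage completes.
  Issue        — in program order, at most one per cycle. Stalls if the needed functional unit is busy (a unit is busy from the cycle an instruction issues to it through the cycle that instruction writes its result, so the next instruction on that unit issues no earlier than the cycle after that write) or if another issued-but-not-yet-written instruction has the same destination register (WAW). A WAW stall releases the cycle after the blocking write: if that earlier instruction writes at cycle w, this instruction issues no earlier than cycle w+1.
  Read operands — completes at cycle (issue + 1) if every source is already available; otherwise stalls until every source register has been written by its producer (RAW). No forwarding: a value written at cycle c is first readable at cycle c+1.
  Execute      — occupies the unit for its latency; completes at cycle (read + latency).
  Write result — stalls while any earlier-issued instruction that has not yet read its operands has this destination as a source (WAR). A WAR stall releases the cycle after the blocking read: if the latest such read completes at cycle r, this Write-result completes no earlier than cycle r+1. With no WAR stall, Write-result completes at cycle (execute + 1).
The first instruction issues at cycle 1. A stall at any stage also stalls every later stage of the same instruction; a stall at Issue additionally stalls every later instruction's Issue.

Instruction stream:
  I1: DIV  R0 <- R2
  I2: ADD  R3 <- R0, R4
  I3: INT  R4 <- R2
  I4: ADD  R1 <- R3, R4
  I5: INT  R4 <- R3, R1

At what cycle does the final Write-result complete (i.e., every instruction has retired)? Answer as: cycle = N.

I1: IS=1 RO=2 EX=10 WR=11
I2: IS=2 RO=12 EX=14 WR=15  [RAW R0: wait I1 write@11]
I3: IS=3 RO=4 EX=5 WR=13  [WAR R4: wait I2 read@12]
I4: IS=16 RO=17 EX=19 WR=20  [struct: ADD busy until I2 writes@15]
I5: IS=17 RO=21 EX=22 WR=23  [RAW R1: wait I4 write@20]

cycle = 23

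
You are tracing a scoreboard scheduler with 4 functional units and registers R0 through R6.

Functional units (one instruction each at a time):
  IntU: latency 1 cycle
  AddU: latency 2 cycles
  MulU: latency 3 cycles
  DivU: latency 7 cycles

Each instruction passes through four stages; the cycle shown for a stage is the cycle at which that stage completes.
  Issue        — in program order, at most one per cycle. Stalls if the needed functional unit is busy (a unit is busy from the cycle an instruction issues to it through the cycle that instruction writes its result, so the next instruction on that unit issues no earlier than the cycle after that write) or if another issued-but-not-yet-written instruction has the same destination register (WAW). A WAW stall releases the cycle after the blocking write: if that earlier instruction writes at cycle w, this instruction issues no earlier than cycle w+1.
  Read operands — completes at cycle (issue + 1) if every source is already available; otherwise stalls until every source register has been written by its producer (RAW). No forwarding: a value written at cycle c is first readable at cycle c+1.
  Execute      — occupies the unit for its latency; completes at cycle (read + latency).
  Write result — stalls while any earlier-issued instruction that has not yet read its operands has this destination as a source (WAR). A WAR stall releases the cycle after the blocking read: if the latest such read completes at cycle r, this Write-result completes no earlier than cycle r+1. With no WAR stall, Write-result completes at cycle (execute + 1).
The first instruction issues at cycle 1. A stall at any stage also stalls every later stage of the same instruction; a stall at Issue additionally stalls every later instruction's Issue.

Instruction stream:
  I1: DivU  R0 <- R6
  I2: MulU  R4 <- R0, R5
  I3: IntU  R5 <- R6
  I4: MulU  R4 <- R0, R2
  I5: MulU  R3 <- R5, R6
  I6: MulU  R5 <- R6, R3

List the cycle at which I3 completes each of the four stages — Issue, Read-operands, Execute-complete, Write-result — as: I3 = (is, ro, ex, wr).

I3 = (3, 4, 5, 12)

I1: IS=1 RO=2 EX=9 WR=10
I2: IS=2 RO=11 EX=14 WR=15  [RAW R0: wait I1 write@10]
I3: IS=3 RO=4 EX=5 WR=12  [WAR R5: wait I2 read@11]
I4: IS=16 RO=17 EX=20 WR=21  [struct: MulU busy until I2 writes@15]
I5: IS=22 RO=23 EX=26 WR=27  [struct: MulU busy until I4 writes@21]
I6: IS=28 RO=29 EX=32 WR=33  [struct: MulU busy until I5 writes@27]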